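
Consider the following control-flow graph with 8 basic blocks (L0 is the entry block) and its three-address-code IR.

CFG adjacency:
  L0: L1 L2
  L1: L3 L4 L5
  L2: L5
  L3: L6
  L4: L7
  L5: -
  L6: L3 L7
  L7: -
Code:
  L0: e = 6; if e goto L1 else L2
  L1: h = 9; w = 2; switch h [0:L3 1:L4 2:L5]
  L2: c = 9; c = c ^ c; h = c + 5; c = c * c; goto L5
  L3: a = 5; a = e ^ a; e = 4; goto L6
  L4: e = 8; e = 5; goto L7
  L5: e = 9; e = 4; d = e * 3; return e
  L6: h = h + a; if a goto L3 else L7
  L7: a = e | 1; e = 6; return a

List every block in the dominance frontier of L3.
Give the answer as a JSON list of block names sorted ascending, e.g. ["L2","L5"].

Answer: ["L3", "L7"]

Analysis:
idom tree: L1←L0 L2←L0 L3←L1 L4←L1 L5←L0 L6←L3 L7←L1
Join-block Dom:
  L3: preds {L1,L6}: {L0,L1} ∩ {L0,L1,L3,L6} = {L0,L1}; idom=L1
  L5: preds {L1,L2}: {L0,L1} ∩ {L0,L2} = {L0}; idom=L0
  L7: preds {L4,L6}: {L0,L1,L4} ∩ {L0,L1,L3,L6} = {L0,L1}; idom=L1

DF walk-up:
  L3←L1: walk · to L1
  L3←L6: walk L6→L3 to L1
  L5←L1: walk L1 to L0
  L5←L2: walk L2 to L0
  L7←L4: walk L4 to L1
  L7←L6: walk L6→L3 to L1
  L0: DF=∅
  L1: DF={L5}
  L2: DF={L5}
  L3: DF={L3,L7}
  L4: DF={L7}
  L5: DF=∅
  L6: DF={L3,L7}
  L7: DF=∅

DF(L3) = ["L3", "L7"]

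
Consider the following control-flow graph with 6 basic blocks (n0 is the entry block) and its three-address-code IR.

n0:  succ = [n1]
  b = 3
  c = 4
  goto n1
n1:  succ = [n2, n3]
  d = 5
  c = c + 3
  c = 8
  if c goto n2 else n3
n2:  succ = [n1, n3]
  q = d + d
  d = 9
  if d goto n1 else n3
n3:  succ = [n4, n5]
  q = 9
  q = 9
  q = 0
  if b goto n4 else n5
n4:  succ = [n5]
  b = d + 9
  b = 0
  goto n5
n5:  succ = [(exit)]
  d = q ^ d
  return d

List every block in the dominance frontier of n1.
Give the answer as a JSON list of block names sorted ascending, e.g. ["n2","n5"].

Answer: ["n1"]

Working:
idom tree: n1←n0 n2←n1 n3←n1 n4←n3 n5←n3
Dom∩ at merges:
  n1: preds {n0,n2}: {n0} ∩ {n0,n1,n2} = {n0}; idom=n0
  n3: preds {n1,n2}: {n0,n1} ∩ {n0,n1,n2} = {n0,n1}; idom=n1
  n5: preds {n3,n4}: {n0,n1,n3} ∩ {n0,n1,n3,n4} = {n0,n1,n3}; idom=n3

DF walk-up:
  join n1 pred n0: · stop@n0
  join n1 pred n2: n2→n1 stop@n0
  join n3 pred n1: · stop@n1
  join n3 pred n2: n2 stop@n1
  join n5 pred n3: · stop@n3
  join n5 pred n4: n4 stop@n3
  n0 → ∅
  n1 → {n1}
  n2 → {n1,n3}
  n3 → ∅
  n4 → {n5}
  n5 → ∅

DF(n1) = ["n1"]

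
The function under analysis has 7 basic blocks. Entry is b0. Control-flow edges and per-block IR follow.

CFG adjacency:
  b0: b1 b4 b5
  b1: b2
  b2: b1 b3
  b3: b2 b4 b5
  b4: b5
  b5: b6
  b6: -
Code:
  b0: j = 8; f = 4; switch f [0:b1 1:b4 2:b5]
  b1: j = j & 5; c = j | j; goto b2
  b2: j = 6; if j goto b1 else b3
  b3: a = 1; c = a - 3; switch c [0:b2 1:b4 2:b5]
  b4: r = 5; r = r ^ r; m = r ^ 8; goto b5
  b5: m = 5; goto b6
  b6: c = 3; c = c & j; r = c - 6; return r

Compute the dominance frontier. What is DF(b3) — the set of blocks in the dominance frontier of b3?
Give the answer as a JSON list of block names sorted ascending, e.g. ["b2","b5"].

idom tree: b1←b0 b2←b1 b3←b2 b4←b0 b5←b0 b6←b5
Join-block Dom:
  b1: preds {b0,b2}: {b0} ∩ {b0,b1,b2} = {b0}; idom=b0
  b2: preds {b1,b3}: {b0,b1} ∩ {b0,b1,b2,b3} = {b0,b1}; idom=b1
  b4: preds {b0,b3}: {b0} ∩ {b0,b1,b2,b3} = {b0}; idom=b0
  b5: preds {b0,b3,b4}: {b0} ∩ {b0,b1,b2,b3} ∩ {b0,b4} = {b0}; idom=b0

Frontier:
  join b1 pred b0: · stop@b0
  join b1 pred b2: b2→b1 stop@b0
  join b2 pred b1: · stop@b1
  join b2 pred b3: b3→b2 stop@b1
  join b4 pred b0: · stop@b0
  join b4 pred b3: b3→b2→b1 stop@b0
  join b5 pred b0: · stop@b0
  join b5 pred b3: b3→b2→b1 stop@b0
  join b5 pred b4: b4 stop@b0
  b0 → ∅
  b1 → {b1,b4,b5}
  b2 → {b1,b2,b4,b5}
  b3 → {b2,b4,b5}
  b4 → {b5}
  b5 → ∅
  b6 → ∅

DF(b3) = ["b2", "b4", "b5"]

Answer: ["b2", "b4", "b5"]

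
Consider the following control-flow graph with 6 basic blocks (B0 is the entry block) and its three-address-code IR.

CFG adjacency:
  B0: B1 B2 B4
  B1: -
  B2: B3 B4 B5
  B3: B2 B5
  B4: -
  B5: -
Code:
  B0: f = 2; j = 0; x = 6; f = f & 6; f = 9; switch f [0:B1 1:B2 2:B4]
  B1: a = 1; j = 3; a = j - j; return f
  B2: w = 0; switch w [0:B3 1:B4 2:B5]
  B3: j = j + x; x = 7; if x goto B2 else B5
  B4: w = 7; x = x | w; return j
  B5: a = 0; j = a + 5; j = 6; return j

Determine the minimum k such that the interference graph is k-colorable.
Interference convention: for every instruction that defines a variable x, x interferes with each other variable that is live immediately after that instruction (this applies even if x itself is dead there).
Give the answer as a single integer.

def/use:
  B0: def={f,j,x} ue=∅
  B1: def={a,j} ue={f}
  B2: def={w} ue=∅
  B3: def={j,x} ue={j,x}
  B4: def={w,x} ue={j,x}
  B5: def={a,j} ue=∅

Backward fixpoint:
  B0 li=∅ lo={f,j,x}
  B1 li={f} lo=∅
  B2 li={j,x} lo={j,x}
  B3 li={j,x} lo={j,x}
  B4 li={j,x} lo=∅
  B5 li=∅ lo=∅

Conflict graph:
  a: {f}
  f: {a,j,x}
  j: {f,w,x}
  w: {j,x}
  x: {f,j,w}

Colouring:
  {f,j,x} pairwise interfere (3-clique) ⇒ χ ≥ 3
  3-colouring: R0={f,w}  R1={a,j}  R2={x}
  χ = 3

Answer: 3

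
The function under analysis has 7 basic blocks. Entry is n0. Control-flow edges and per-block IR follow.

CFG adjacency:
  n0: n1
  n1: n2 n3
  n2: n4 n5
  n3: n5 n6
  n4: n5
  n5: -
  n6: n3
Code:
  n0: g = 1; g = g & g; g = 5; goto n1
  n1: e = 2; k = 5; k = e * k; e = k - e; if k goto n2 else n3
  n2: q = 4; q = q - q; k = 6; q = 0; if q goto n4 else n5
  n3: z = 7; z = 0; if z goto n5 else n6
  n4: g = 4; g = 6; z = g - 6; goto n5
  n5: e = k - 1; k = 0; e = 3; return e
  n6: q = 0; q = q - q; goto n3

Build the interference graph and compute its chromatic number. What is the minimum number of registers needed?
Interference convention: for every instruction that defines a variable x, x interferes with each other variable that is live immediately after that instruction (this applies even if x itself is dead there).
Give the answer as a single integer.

Answer: 2

Analysis:
Block summaries:
  n0: {g} / ∅
  n1: {e,k} / ∅
  n2: {k,q} / ∅
  n3: {z} / ∅
  n4: {g,z} / ∅
  n5: {e,k} / {k}
  n6: {q} / ∅

Backward fixpoint:
  live n0: ∅→∅
  live n1: ∅→{k}
  live n2: ∅→{k}
  live n3: {k}→{k}
  live n4: {k}→{k}
  live n5: {k}→∅
  live n6: {k}→{k}

Conflict graph:
  e↔{k}
  g↔{k}
  k↔{e,g,q,z}
  q↔{k}
  z↔{k}

Chromatic number:
  {e,k} pairwise interfere (2-clique) ⇒ χ ≥ 2
  2-colouring: R0={k}  R1={e,g,q,z}
  χ = 2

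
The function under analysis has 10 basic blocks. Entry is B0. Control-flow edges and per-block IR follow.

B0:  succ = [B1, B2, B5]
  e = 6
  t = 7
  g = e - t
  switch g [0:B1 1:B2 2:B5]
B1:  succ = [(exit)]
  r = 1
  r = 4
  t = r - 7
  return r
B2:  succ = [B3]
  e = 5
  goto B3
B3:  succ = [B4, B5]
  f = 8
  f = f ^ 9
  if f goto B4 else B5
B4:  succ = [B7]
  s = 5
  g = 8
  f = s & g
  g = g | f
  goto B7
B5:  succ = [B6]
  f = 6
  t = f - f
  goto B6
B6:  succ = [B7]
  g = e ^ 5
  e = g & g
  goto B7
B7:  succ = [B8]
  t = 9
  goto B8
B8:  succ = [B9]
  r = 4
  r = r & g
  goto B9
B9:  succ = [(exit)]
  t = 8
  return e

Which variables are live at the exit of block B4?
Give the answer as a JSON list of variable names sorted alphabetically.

Block summaries:
  B0: {e,g,t} / ∅
  B1: {r,t} / ∅
  B2: {e} / ∅
  B3: {f} / ∅
  B4: {f,g,s} / ∅
  B5: {f,t} / ∅
  B6: {e,g} / {e}
  B7: {t} / ∅
  B8: {r} / {g}
  B9: {t} / {e}

Liveness:
  live B0: ∅→{e}
  live B1: ∅→∅
  live B2: ∅→{e}
  live B3: {e}→{e}
  live B4: {e}→{e,g}
  live B5: {e}→{e}
  live B6: {e}→{e,g}
  live B7: {e,g}→{e,g}
  live B8: {e,g}→{e}
  live B9: {e}→∅

live-out(B4) = ["e", "g"]

Answer: ["e", "g"]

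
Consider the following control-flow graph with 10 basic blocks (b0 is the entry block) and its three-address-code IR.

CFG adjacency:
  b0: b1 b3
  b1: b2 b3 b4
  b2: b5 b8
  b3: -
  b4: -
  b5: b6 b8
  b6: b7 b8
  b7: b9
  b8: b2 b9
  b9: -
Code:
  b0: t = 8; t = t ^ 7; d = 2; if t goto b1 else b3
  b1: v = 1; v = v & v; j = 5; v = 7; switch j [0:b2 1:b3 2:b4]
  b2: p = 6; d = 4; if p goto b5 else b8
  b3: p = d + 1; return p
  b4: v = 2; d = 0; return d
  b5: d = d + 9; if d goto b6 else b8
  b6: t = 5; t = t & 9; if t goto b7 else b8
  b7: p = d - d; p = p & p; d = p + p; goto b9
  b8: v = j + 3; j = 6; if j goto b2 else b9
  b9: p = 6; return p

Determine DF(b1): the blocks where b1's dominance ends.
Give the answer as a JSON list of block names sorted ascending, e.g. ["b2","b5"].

idom tree: b1←b0 b2←b1 b3←b0 b4←b1 b5←b2 b6←b5 b7←b6 b8←b2 b9←b2
Dom at joins:
  b2: preds {b1,b8}: {b0,b1} ∩ {b0,b1,b2,b8} = {b0,b1}; idom=b1
  b3: preds {b0,b1}: {b0} ∩ {b0,b1} = {b0}; idom=b0
  b8: preds {b2,b5,b6}: {b0,b1,b2} ∩ {b0,b1,b2,b5} ∩ {b0,b1,b2,b5,b6} = {b0,b1,b2}; idom=b2
  b9: preds {b7,b8}: {b0,b1,b2,b5,b6,b7} ∩ {b0,b1,b2,b8} = {b0,b1,b2}; idom=b2

Frontier:
  join b2 pred b1: · stop@b1
  join b2 pred b8: b8→b2 stop@b1
  join b3 pred b0: · stop@b0
  join b3 pred b1: b1 stop@b0
  join b8 pred b2: · stop@b2
  join b8 pred b5: b5 stop@b2
  join b8 pred b6: b6→b5 stop@b2
  join b9 pred b7: b7→b6→b5 stop@b2
  join b9 pred b8: b8 stop@b2
  b0: DF=∅
  b1: DF={b3}
  b2: DF={b2}
  b3: DF=∅
  b4: DF=∅
  b5: DF={b8,b9}
  b6: DF={b8,b9}
  b7: DF={b9}
  b8: DF={b2,b9}
  b9: DF=∅

DF(b1) = ["b3"]

Answer: ["b3"]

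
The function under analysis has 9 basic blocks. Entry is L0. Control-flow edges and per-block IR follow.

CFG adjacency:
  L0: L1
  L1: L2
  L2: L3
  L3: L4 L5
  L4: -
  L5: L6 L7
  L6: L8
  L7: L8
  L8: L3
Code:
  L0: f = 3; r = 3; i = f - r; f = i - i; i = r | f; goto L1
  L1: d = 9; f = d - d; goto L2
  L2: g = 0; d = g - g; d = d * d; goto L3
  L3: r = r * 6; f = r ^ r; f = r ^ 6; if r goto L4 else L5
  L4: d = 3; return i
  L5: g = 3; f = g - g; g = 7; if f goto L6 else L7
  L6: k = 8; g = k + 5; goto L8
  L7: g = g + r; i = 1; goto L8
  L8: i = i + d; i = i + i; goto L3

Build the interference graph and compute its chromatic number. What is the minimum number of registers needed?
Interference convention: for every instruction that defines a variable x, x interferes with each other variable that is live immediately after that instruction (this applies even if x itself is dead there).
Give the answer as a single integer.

Per-block:
  L0: def={f,i,r} ue=∅
  L1: def={d,f} ue=∅
  L2: def={d,g} ue=∅
  L3: def={f,r} ue={r}
  L4: def={d} ue={i}
  L5: def={f,g} ue=∅
  L6: def={g,k} ue=∅
  L7: def={g,i} ue={g,r}
  L8: def={i} ue={d,i}

Live sets:
  L0 li=∅ lo={i,r}
  L1 li={i,r} lo={i,r}
  L2 li={i,r} lo={d,i,r}
  L3 li={d,i,r} lo={d,i,r}
  L4 li={i} lo=∅
  L5 li={d,i,r} lo={d,g,i,r}
  L6 li={d,i,r} lo={d,i,r}
  L7 li={d,g,r} lo={d,i,r}
  L8 li={d,i,r} lo={d,i,r}

Interfere edges:
  d↔{f,g,i,k,r}
  f↔{d,g,i,r}
  g↔{d,f,i,r}
  i↔{d,f,g,k,r}
  k↔{d,i,r}
  r↔{d,f,g,i,k}

Registers:
  {d,f,g,i,r} pairwise interfere (5-clique) ⇒ χ ≥ 5
  assign d→R0 f→R3 g→R4 i→R1 k→R3 r→R2 — no edge inside a register ⇒ χ ≤ 5
  χ = 5

Answer: 5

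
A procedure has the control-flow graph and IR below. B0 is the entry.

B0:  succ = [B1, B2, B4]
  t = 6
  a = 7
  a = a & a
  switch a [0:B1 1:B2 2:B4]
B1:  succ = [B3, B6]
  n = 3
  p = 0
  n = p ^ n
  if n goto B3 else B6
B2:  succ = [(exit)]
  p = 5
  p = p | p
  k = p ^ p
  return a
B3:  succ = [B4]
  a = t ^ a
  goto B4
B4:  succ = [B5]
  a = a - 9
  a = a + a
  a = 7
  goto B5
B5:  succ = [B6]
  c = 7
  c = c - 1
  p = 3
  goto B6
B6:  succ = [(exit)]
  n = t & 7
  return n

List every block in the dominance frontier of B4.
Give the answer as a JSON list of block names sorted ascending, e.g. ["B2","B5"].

Answer: ["B6"]

Working:
idom tree: B1←B0 B2←B0 B3←B1 B4←B0 B5←B4 B6←B0
Dom at joins:
  B4: preds {B0,B3}: {B0} ∩ {B0,B1,B3} = {B0}; idom=B0
  B6: preds {B1,B5}: {B0,B1} ∩ {B0,B4,B5} = {B0}; idom=B0

Frontier:
  B4←B0: walk · to B0
  B4←B3: walk B3→B1 to B0
  B6←B1: walk B1 to B0
  B6←B5: walk B5→B4 to B0
  B0: DF=∅
  B1: DF={B4,B6}
  B2: DF=∅
  B3: DF={B4}
  B4: DF={B6}
  B5: DF={B6}
  B6: DF=∅

DF(B4) = ["B6"]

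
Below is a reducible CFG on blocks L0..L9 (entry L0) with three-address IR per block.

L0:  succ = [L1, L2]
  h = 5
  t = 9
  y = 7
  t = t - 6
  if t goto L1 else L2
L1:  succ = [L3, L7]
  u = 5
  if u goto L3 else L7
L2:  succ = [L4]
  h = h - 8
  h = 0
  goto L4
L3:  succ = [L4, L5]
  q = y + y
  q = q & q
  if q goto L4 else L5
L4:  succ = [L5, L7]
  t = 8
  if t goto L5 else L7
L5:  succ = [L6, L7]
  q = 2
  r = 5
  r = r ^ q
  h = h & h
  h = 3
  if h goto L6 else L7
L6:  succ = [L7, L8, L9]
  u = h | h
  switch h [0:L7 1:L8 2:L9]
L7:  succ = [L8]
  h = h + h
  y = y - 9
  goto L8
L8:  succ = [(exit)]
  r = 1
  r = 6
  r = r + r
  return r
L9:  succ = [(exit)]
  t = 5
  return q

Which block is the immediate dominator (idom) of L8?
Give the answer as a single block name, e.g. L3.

idom tree: L1←L0 L2←L0 L3←L1 L4←L0 L5←L0 L6←L5 L7←L0 L8←L0 L9←L6
Dom∩ at merges:
  L4: preds {L2,L3}: {L0,L2} ∩ {L0,L1,L3} = {L0}; idom=L0
  L5: preds {L3,L4}: {L0,L1,L3} ∩ {L0,L4} = {L0}; idom=L0
  L7: preds {L1,L4,L5,L6}: {L0,L1} ∩ {L0,L4} ∩ {L0,L5} ∩ {L0,L5,L6} = {L0}; idom=L0
  L8: preds {L6,L7}: {L0,L5,L6} ∩ {L0,L7} = {L0}; idom=L0

idom(L8) = L0

Answer: L0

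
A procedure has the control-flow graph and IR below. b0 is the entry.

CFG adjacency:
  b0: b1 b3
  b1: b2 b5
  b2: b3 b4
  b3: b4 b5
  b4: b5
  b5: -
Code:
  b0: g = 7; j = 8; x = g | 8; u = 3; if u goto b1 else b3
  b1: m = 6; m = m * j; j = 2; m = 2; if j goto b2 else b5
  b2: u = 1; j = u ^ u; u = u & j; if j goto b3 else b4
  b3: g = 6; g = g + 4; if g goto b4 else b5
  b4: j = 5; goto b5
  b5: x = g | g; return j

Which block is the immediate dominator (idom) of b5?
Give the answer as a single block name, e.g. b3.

idom tree: b1←b0 b2←b1 b3←b0 b4←b0 b5←b0
Dom at joins:
  b3: preds {b0,b2}: {b0} ∩ {b0,b1,b2} = {b0}; idom=b0
  b4: preds {b2,b3}: {b0,b1,b2} ∩ {b0,b3} = {b0}; idom=b0
  b5: preds {b1,b3,b4}: {b0,b1} ∩ {b0,b3} ∩ {b0,b4} = {b0}; idom=b0

idom(b5) = b0

Answer: b0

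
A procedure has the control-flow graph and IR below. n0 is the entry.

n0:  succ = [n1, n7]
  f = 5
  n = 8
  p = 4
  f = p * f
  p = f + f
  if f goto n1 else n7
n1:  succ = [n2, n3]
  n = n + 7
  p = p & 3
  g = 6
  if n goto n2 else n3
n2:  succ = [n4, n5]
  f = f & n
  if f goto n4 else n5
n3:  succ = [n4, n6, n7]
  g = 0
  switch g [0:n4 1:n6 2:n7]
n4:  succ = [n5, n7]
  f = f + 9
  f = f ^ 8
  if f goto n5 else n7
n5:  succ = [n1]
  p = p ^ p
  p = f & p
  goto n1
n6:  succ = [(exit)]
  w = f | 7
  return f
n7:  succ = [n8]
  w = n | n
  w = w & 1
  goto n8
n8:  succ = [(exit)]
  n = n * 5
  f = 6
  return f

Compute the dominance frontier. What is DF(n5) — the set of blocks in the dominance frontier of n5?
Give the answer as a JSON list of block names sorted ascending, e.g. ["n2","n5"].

idom tree: n1←n0 n2←n1 n3←n1 n4←n1 n5←n1 n6←n3 n7←n0 n8←n7
Join-block Dom:
  n1: preds {n0,n5}: {n0} ∩ {n0,n1,n5} = {n0}; idom=n0
  n4: preds {n2,n3}: {n0,n1,n2} ∩ {n0,n1,n3} = {n0,n1}; idom=n1
  n5: preds {n2,n4}: {n0,n1,n2} ∩ {n0,n1,n4} = {n0,n1}; idom=n1
  n7: preds {n0,n3,n4}: {n0} ∩ {n0,n1,n3} ∩ {n0,n1,n4} = {n0}; idom=n0

DF walk-up:
  join n1 pred n0: · stop@n0
  join n1 pred n5: n5→n1 stop@n0
  join n4 pred n2: n2 stop@n1
  join n4 pred n3: n3 stop@n1
  join n5 pred n2: n2 stop@n1
  join n5 pred n4: n4 stop@n1
  join n7 pred n0: · stop@n0
  join n7 pred n3: n3→n1 stop@n0
  join n7 pred n4: n4→n1 stop@n0
  DF(n0)=∅
  DF(n1)={n1,n7}
  DF(n2)={n4,n5}
  DF(n3)={n4,n7}
  DF(n4)={n5,n7}
  DF(n5)={n1}
  DF(n6)=∅
  DF(n7)=∅
  DF(n8)=∅

DF(n5) = ["n1"]

Answer: ["n1"]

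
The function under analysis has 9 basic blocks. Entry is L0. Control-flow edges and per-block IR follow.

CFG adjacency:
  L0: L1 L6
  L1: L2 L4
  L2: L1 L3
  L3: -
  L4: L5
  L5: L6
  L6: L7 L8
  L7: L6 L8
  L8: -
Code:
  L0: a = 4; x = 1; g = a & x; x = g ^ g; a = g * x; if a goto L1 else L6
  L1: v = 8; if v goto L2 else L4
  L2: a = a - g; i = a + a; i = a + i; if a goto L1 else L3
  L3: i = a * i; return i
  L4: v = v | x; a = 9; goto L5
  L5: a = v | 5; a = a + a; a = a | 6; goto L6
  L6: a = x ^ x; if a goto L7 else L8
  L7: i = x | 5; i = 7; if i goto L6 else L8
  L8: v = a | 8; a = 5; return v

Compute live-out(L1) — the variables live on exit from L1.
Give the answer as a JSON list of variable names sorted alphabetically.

Per-block:
  L0 def {a,g,x} use ∅
  L1 def {v} use ∅
  L2 def {a,i} use {a,g}
  L3 def {i} use {a,i}
  L4 def {a,v} use {v,x}
  L5 def {a} use {v}
  L6 def {a} use {x}
  L7 def {i} use {x}
  L8 def {a,v} use {a}

Backward fixpoint:
  live L0: ∅→{a,g,x}
  live L1: {a,g,x}→{a,g,v,x}
  live L2: {a,g,x}→{a,g,i,x}
  live L3: {a,i}→∅
  live L4: {v,x}→{v,x}
  live L5: {v,x}→{x}
  live L6: {x}→{a,x}
  live L7: {a,x}→{a,x}
  live L8: {a}→∅

live-out(L1) = ["a", "g", "v", "x"]

Answer: ["a", "g", "v", "x"]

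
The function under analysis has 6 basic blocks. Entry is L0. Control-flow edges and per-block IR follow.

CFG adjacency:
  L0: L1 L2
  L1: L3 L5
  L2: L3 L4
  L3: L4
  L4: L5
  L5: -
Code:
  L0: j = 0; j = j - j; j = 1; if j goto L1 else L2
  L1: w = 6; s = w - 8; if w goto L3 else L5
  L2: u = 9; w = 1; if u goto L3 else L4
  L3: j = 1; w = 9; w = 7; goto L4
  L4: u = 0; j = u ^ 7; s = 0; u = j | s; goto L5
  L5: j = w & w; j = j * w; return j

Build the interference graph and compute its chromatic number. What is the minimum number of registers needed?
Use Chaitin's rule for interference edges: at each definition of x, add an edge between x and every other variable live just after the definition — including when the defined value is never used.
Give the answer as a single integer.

Answer: 3

Analysis:
def/use:
  L0: {j} / ∅
  L1: {s,w} / ∅
  L2: {u,w} / ∅
  L3: {j,w} / ∅
  L4: {j,s,u} / ∅
  L5: {j} / {w}

Backward fixpoint:
  live L0: ∅→∅
  live L1: ∅→{w}
  live L2: ∅→{w}
  live L3: ∅→{w}
  live L4: {w}→{w}
  live L5: {w}→∅

Interference:
  j: {s,w}
  s: {j,w}
  u: {w}
  w: {j,s,u}

Registers:
  lower bound: {j,s,w} mutually conflict ⇒ χ ≥ 3
  assign j→c1 s→c2 u→c1 w→c0 — no edge inside a register ⇒ χ ≤ 3
  χ = 3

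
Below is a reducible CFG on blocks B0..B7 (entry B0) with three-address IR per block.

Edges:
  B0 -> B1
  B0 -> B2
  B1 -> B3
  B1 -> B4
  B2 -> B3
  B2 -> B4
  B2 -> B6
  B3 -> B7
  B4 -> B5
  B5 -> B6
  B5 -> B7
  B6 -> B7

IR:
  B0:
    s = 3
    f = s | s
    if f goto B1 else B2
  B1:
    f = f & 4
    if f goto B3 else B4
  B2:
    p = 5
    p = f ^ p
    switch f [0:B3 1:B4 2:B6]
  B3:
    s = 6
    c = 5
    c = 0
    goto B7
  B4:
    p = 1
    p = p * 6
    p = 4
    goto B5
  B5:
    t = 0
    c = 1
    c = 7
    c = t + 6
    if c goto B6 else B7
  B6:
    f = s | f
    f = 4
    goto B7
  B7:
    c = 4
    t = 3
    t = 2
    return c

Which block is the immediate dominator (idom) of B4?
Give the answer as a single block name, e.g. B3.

Answer: B0

Derivation:
idom tree: B1←B0 B2←B0 B3←B0 B4←B0 B5←B4 B6←B0 B7←B0
Dom∩ at merges:
  B3: preds {B1,B2}: {B0,B1} ∩ {B0,B2} = {B0}; idom=B0
  B4: preds {B1,B2}: {B0,B1} ∩ {B0,B2} = {B0}; idom=B0
  B6: preds {B2,B5}: {B0,B2} ∩ {B0,B4,B5} = {B0}; idom=B0
  B7: preds {B3,B5,B6}: {B0,B3} ∩ {B0,B4,B5} ∩ {B0,B6} = {B0}; idom=B0

idom(B4) = B0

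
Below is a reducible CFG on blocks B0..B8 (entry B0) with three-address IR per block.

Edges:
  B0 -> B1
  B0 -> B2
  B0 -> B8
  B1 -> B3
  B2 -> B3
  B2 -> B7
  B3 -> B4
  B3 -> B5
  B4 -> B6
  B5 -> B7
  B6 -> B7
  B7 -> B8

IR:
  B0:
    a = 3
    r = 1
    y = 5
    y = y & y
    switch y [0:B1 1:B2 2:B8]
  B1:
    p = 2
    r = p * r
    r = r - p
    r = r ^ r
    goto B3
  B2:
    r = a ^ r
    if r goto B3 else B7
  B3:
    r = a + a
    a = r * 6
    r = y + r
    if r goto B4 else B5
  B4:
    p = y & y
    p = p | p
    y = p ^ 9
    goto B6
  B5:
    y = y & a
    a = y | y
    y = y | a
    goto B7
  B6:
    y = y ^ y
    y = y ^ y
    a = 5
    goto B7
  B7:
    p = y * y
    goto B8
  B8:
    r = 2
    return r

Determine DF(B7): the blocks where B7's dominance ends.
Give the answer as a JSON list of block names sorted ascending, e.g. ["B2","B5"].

idom tree: B1←B0 B2←B0 B3←B0 B4←B3 B5←B3 B6←B4 B7←B0 B8←B0
Dom∩ at merges:
  B3: preds {B1,B2}: {B0,B1} ∩ {B0,B2} = {B0}; idom=B0
  B7: preds {B2,B5,B6}: {B0,B2} ∩ {B0,B3,B5} ∩ {B0,B3,B4,B6} = {B0}; idom=B0
  B8: preds {B0,B7}: {B0} ∩ {B0,B7} = {B0}; idom=B0

Frontier:
  join B3 pred B1: B1 stop@B0
  join B3 pred B2: B2 stop@B0
  join B7 pred B2: B2 stop@B0
  join B7 pred B5: B5→B3 stop@B0
  join B7 pred B6: B6→B4→B3 stop@B0
  join B8 pred B0: · stop@B0
  join B8 pred B7: B7 stop@B0
  B0 → ∅
  B1 → {B3}
  B2 → {B3,B7}
  B3 → {B7}
  B4 → {B7}
  B5 → {B7}
  B6 → {B7}
  B7 → {B8}
  B8 → ∅

DF(B7) = ["B8"]

Answer: ["B8"]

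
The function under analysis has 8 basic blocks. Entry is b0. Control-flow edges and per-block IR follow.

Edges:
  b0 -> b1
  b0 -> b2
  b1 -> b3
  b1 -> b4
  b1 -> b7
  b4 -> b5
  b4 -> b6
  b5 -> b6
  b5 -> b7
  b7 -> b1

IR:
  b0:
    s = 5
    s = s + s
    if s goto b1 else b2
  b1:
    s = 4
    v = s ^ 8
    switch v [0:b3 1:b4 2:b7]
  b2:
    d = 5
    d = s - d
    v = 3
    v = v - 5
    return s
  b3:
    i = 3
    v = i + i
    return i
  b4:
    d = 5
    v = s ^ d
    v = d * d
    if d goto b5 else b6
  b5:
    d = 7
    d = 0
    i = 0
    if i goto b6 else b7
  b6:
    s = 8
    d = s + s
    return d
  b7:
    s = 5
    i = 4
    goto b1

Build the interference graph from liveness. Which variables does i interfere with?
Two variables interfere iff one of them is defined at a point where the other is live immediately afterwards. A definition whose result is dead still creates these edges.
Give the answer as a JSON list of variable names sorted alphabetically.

Per-block:
  b0: {s} / ∅
  b1: {s,v} / ∅
  b2: {d,v} / {s}
  b3: {i,v} / ∅
  b4: {d,v} / {s}
  b5: {d,i} / ∅
  b6: {d,s} / ∅
  b7: {i,s} / ∅

Backward fixpoint:
  b0: in=∅ out={s}
  b1: in=∅ out={s}
  b2: in={s} out=∅
  b3: in=∅ out=∅
  b4: in={s} out=∅
  b5: in=∅ out=∅
  b6: in=∅ out=∅
  b7: in=∅ out=∅

Interference:
  d↔{s,v}
  i↔{v}
  s↔{d,v}
  v↔{d,i,s}

N(i) = ["v"]

Answer: ["v"]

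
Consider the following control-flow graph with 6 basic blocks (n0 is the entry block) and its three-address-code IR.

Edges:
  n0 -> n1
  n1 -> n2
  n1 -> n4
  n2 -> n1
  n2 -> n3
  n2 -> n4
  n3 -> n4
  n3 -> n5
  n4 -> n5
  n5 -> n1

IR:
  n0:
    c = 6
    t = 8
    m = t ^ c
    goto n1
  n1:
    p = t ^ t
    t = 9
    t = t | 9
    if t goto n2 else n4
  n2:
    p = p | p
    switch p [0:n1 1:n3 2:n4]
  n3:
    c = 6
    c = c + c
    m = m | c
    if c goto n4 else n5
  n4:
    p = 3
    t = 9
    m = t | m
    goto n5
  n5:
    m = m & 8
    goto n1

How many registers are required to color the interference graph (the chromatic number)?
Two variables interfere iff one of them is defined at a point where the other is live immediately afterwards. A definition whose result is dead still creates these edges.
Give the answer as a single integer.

Answer: 3

Working:
Per-block:
  n0: def={c,m,t} ue=∅
  n1: def={p,t} ue={t}
  n2: def={p} ue={p}
  n3: def={c,m} ue={m}
  n4: def={m,p,t} ue={m}
  n5: def={m} ue={m}

Liveness:
  n0: in=∅ out={m,t}
  n1: in={m,t} out={m,p,t}
  n2: in={m,p,t} out={m,t}
  n3: in={m,t} out={m,t}
  n4: in={m} out={m,t}
  n5: in={m,t} out={m,t}

Interference:
  c: {m,t}
  m: {c,p,t}
  p: {m,t}
  t: {c,m,p}

Registers:
  {c,m,t} pairwise interfere (3-clique) ⇒ χ ≥ 3
  assign c→R2 m→R0 p→R2 t→R1 — no edge inside a register ⇒ χ ≤ 3
  χ = 3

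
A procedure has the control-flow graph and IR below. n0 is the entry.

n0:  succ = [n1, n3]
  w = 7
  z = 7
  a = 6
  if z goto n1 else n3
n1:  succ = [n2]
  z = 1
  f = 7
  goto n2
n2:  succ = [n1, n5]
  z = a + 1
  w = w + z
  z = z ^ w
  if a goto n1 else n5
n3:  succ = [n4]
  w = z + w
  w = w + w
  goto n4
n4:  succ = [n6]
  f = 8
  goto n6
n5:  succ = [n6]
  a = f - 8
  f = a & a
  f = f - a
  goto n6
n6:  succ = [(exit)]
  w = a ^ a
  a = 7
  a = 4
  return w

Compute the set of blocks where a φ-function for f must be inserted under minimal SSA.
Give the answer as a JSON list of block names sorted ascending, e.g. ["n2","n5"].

Answer: ["n1", "n6"]

Working:
idom tree: n1←n0 n2←n1 n3←n0 n4←n3 n5←n2 n6←n0
Join-block Dom:
  n1: preds {n0,n2}: {n0} ∩ {n0,n1,n2} = {n0}; idom=n0
  n6: preds {n4,n5}: {n0,n3,n4} ∩ {n0,n1,n2,n5} = {n0}; idom=n0

DF derivation:
  join n1 pred n0: · stop@n0
  join n1 pred n2: n2→n1 stop@n0
  join n6 pred n4: n4→n3 stop@n0
  join n6 pred n5: n5→n2→n1 stop@n0
  n0 → ∅
  n1 → {n1,n6}
  n2 → {n1,n6}
  n3 → {n6}
  n4 → {n6}
  n5 → {n6}
  n6 → ∅

φ for f: defs {n1,n4,n5}
  DF⁺ = {n1,n6}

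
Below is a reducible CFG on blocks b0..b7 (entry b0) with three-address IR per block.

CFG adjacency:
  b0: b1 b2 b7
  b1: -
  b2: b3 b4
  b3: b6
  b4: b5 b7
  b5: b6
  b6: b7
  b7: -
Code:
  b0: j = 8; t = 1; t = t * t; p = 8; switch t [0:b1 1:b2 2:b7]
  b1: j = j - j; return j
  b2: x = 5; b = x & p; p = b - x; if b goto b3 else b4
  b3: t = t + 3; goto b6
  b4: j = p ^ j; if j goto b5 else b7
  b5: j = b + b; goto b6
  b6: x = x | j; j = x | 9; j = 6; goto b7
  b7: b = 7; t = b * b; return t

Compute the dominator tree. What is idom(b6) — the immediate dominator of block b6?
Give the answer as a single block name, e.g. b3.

idom tree: b1←b0 b2←b0 b3←b2 b4←b2 b5←b4 b6←b2 b7←b0
Join-block Dom:
  b6: preds {b3,b5}: {b0,b2,b3} ∩ {b0,b2,b4,b5} = {b0,b2}; idom=b2
  b7: preds {b0,b4,b6}: {b0} ∩ {b0,b2,b4} ∩ {b0,b2,b6} = {b0}; idom=b0

idom(b6) = b2

Answer: b2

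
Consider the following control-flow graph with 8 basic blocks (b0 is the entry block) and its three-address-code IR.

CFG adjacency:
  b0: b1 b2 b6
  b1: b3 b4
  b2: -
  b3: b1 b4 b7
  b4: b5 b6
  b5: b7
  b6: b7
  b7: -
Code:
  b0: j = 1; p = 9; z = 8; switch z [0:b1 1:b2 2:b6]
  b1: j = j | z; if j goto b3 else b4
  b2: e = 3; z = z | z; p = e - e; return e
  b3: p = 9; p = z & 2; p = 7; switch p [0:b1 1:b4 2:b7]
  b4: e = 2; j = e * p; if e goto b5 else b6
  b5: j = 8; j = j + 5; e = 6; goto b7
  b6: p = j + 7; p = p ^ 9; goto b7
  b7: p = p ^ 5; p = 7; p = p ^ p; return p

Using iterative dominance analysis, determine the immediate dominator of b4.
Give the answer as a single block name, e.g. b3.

idom tree: b1←b0 b2←b0 b3←b1 b4←b1 b5←b4 b6←b0 b7←b0
Dom∩ at merges:
  b1: preds {b0,b3}: {b0} ∩ {b0,b1,b3} = {b0}; idom=b0
  b4: preds {b1,b3}: {b0,b1} ∩ {b0,b1,b3} = {b0,b1}; idom=b1
  b6: preds {b0,b4}: {b0} ∩ {b0,b1,b4} = {b0}; idom=b0
  b7: preds {b3,b5,b6}: {b0,b1,b3} ∩ {b0,b1,b4,b5} ∩ {b0,b6} = {b0}; idom=b0

idom(b4) = b1

Answer: b1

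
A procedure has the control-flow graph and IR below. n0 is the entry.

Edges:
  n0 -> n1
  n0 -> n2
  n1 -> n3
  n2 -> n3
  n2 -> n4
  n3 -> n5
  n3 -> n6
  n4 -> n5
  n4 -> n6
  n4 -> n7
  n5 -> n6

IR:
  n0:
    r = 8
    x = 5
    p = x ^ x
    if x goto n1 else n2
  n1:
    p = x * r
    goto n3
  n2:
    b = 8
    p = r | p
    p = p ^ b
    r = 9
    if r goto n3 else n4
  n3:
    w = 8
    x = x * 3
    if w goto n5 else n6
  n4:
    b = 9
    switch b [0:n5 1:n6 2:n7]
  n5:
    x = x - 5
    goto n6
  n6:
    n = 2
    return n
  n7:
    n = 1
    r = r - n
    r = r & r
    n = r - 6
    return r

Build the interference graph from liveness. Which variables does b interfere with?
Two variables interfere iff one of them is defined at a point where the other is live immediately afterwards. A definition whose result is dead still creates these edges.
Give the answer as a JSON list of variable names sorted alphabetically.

Per-block:
  n0: {p,r,x} / ∅
  n1: {p} / {r,x}
  n2: {b,p,r} / {p,r}
  n3: {w,x} / {x}
  n4: {b} / ∅
  n5: {x} / {x}
  n6: {n} / ∅
  n7: {n,r} / {r}

Liveness:
  n0 li=∅ lo={p,r,x}
  n1 li={r,x} lo={x}
  n2 li={p,r,x} lo={r,x}
  n3 li={x} lo={x}
  n4 li={r,x} lo={r,x}
  n5 li={x} lo=∅
  n6 li=∅ lo=∅
  n7 li={r} lo=∅

Interfere edges:
  b↔{p,r,x}
  n↔{r}
  p↔{b,r,x}
  r↔{b,n,p,x}
  w↔{x}
  x↔{b,p,r,w}

N(b) = ["p", "r", "x"]

Answer: ["p", "r", "x"]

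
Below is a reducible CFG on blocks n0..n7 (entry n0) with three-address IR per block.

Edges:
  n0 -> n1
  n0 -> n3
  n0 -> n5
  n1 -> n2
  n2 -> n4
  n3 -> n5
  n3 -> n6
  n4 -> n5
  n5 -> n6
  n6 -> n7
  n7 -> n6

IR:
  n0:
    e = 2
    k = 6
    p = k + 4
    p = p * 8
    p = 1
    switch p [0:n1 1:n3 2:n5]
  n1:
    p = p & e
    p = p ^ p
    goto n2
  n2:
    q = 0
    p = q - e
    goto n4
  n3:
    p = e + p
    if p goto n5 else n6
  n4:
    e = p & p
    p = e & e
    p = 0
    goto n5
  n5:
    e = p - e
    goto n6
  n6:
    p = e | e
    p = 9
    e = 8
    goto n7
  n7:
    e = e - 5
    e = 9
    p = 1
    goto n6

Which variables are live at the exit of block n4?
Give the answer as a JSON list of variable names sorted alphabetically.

Block summaries:
  n0: def={e,k,p} ue=∅
  n1: def={p} ue={e,p}
  n2: def={p,q} ue={e}
  n3: def={p} ue={e,p}
  n4: def={e,p} ue={p}
  n5: def={e} ue={e,p}
  n6: def={e,p} ue={e}
  n7: def={e,p} ue={e}

Backward fixpoint:
  live n0: ∅→{e,p}
  live n1: {e,p}→{e}
  live n2: {e}→{p}
  live n3: {e,p}→{e,p}
  live n4: {p}→{e,p}
  live n5: {e,p}→{e}
  live n6: {e}→{e}
  live n7: {e}→{e}

live-out(n4) = ["e", "p"]

Answer: ["e", "p"]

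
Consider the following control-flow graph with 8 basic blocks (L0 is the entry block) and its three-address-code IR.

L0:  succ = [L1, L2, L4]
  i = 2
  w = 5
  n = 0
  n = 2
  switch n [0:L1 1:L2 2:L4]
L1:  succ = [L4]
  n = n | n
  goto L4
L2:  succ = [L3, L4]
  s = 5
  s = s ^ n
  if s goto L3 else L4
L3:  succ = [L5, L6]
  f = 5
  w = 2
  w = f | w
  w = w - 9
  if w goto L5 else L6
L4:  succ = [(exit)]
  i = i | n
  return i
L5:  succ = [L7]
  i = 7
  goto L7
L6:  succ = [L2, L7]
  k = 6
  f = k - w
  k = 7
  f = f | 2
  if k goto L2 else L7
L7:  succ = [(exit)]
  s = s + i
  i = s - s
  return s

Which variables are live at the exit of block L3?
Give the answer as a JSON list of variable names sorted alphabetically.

def/use:
  L0 def {i,n,w} use ∅
  L1 def {n} use {n}
  L2 def {s} use {n}
  L3 def {f,w} use ∅
  L4 def {i} use {i,n}
  L5 def {i} use ∅
  L6 def {f,k} use {w}
  L7 def {i,s} use {i,s}

Backward fixpoint:
  L0: in=∅ out={i,n}
  L1: in={i,n} out={i,n}
  L2: in={i,n} out={i,n,s}
  L3: in={i,n,s} out={i,n,s,w}
  L4: in={i,n} out=∅
  L5: in={s} out={i,s}
  L6: in={i,n,s,w} out={i,n,s}
  L7: in={i,s} out=∅

live-out(L3) = ["i", "n", "s", "w"]

Answer: ["i", "n", "s", "w"]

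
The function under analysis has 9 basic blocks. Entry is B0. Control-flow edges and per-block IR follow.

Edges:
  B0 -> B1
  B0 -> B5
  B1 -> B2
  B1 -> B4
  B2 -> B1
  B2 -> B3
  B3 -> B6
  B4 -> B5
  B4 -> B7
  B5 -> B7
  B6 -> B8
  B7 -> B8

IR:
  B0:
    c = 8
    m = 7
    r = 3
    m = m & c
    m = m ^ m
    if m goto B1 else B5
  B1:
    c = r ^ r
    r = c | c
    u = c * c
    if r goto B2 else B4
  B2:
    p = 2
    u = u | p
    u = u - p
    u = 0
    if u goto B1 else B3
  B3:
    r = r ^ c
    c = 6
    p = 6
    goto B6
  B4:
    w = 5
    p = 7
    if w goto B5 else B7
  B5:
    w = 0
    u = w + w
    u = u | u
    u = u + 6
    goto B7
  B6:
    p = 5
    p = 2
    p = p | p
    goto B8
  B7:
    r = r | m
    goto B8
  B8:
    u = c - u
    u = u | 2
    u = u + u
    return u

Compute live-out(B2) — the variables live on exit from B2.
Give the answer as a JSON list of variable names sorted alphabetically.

Answer: ["c", "m", "r", "u"]

Analysis:
def/use:
  B0: {c,m,r} / ∅
  B1: {c,r,u} / {r}
  B2: {p,u} / {u}
  B3: {c,p,r} / {c,r}
  B4: {p,w} / ∅
  B5: {u,w} / ∅
  B6: {p} / ∅
  B7: {r} / {m,r}
  B8: {u} / {c,u}

Backward fixpoint:
  B0 li=∅ lo={c,m,r}
  B1 li={m,r} lo={c,m,r,u}
  B2 li={c,m,r,u} lo={c,m,r,u}
  B3 li={c,r,u} lo={c,u}
  B4 li={c,m,r,u} lo={c,m,r,u}
  B5 li={c,m,r} lo={c,m,r,u}
  B6 li={c,u} lo={c,u}
  B7 li={c,m,r,u} lo={c,u}
  B8 li={c,u} lo=∅

live-out(B2) = ["c", "m", "r", "u"]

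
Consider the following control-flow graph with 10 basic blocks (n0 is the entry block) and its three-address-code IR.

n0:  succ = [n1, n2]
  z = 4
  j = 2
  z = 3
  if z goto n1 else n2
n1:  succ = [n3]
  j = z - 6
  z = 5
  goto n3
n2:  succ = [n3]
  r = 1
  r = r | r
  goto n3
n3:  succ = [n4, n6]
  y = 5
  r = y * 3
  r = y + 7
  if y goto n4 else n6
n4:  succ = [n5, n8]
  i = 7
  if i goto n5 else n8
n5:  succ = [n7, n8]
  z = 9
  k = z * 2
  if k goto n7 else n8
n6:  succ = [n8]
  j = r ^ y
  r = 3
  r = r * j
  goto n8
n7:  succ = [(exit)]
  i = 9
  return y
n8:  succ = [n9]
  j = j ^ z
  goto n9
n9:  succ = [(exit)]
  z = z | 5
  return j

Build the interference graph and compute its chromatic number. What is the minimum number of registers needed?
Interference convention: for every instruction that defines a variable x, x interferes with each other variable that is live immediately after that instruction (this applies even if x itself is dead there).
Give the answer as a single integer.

Answer: 4

Analysis:
def/use:
  n0: def={j,z} ue=∅
  n1: def={j,z} ue={z}
  n2: def={r} ue=∅
  n3: def={r,y} ue=∅
  n4: def={i} ue=∅
  n5: def={k,z} ue=∅
  n6: def={j,r} ue={r,y}
  n7: def={i} ue={y}
  n8: def={j} ue={j,z}
  n9: def={z} ue={j,z}

Liveness:
  n0: in=∅ out={j,z}
  n1: in={z} out={j,z}
  n2: in={j,z} out={j,z}
  n3: in={j,z} out={j,r,y,z}
  n4: in={j,y,z} out={j,y,z}
  n5: in={j,y} out={j,y,z}
  n6: in={r,y,z} out={j,z}
  n7: in={y} out=∅
  n8: in={j,z} out={j,z}
  n9: in={j,z} out=∅

Interfere edges:
  i — {j,y,z}
  j — {i,k,r,y,z}
  k — {j,y,z}
  r — {j,y,z}
  y — {i,j,k,r,z}
  z — {i,j,k,r,y}

Chromatic number:
  lower bound: {i,j,y,z} mutually conflict ⇒ χ ≥ 4
  assign i→c3 j→c0 k→c3 r→c3 y→c1 z→c2 — no edge inside a register ⇒ χ ≤ 4
  χ = 4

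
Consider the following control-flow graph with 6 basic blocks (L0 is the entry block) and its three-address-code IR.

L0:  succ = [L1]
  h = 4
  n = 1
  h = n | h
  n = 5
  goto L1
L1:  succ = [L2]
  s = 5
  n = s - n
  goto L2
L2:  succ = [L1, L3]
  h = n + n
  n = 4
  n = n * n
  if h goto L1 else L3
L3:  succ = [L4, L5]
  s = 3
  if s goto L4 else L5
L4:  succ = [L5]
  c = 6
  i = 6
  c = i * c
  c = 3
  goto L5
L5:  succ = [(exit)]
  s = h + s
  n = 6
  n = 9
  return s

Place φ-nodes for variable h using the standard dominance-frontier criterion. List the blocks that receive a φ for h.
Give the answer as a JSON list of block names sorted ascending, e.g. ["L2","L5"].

idom tree: L1←L0 L2←L1 L3←L2 L4←L3 L5←L3
Join-block Dom:
  L1: preds {L0,L2}: {L0} ∩ {L0,L1,L2} = {L0}; idom=L0
  L5: preds {L3,L4}: {L0,L1,L2,L3} ∩ {L0,L1,L2,L3,L4} = {L0,L1,L2,L3}; idom=L3

DF walk-up:
  L1←L0: walk · to L0
  L1←L2: walk L2→L1 to L0
  L5←L3: walk · to L3
  L5←L4: walk L4 to L3
  L0 → ∅
  L1 → {L1}
  L2 → {L1}
  L3 → ∅
  L4 → {L5}
  L5 → ∅

φ for h: defs {L0,L2}
  DF⁺ = {L1}

Answer: ["L1"]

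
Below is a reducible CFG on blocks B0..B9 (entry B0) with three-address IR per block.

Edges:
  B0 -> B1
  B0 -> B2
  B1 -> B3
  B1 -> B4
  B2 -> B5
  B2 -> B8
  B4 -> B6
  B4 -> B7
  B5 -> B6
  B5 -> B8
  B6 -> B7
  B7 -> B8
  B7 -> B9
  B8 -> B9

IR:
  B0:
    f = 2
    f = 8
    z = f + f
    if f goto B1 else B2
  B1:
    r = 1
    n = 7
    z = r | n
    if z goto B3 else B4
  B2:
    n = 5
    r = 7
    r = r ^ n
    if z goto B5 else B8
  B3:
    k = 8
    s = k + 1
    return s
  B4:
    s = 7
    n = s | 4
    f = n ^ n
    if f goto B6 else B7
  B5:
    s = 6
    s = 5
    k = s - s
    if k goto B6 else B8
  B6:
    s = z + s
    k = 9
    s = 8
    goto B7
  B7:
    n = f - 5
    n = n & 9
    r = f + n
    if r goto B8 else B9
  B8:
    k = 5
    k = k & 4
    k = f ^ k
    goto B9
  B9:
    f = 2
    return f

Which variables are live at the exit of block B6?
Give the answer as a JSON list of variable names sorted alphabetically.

def/use:
  B0 def {f,z} use ∅
  B1 def {n,r,z} use ∅
  B2 def {n,r} use {z}
  B3 def {k,s} use ∅
  B4 def {f,n,s} use ∅
  B5 def {k,s} use ∅
  B6 def {k,s} use {s,z}
  B7 def {n,r} use {f}
  B8 def {k} use {f}
  B9 def {f} use ∅

Live sets:
  B0 li=∅ lo={f,z}
  B1 li=∅ lo={z}
  B2 li={f,z} lo={f,z}
  B3 li=∅ lo=∅
  B4 li={z} lo={f,s,z}
  B5 li={f,z} lo={f,s,z}
  B6 li={f,s,z} lo={f}
  B7 li={f} lo={f}
  B8 li={f} lo=∅
  B9 li=∅ lo=∅

live-out(B6) = ["f"]

Answer: ["f"]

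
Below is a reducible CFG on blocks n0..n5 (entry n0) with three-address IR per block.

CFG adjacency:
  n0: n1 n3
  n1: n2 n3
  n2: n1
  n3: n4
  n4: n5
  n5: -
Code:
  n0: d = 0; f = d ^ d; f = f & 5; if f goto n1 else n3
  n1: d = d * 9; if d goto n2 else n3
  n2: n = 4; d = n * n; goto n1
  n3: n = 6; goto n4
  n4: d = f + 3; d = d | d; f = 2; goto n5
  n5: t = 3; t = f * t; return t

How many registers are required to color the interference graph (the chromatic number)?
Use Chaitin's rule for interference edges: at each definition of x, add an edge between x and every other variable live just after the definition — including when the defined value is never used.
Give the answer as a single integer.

Answer: 2

Working:
Block summaries:
  n0: {d,f} / ∅
  n1: {d} / {d}
  n2: {d,n} / ∅
  n3: {n} / ∅
  n4: {d,f} / {f}
  n5: {t} / {f}

Live sets:
  n0 li=∅ lo={d,f}
  n1 li={d,f} lo={f}
  n2 li={f} lo={d,f}
  n3 li={f} lo={f}
  n4 li={f} lo={f}
  n5 li={f} lo=∅

Conflict graph:
  d↔{f}
  f↔{d,n,t}
  n↔{f}
  t↔{f}

Registers:
  {d,f} pairwise interfere (2-clique) ⇒ χ ≥ 2
  assign d→r1 f→r0 n→r1 t→r1 — no edge inside a register ⇒ χ ≤ 2
  χ = 2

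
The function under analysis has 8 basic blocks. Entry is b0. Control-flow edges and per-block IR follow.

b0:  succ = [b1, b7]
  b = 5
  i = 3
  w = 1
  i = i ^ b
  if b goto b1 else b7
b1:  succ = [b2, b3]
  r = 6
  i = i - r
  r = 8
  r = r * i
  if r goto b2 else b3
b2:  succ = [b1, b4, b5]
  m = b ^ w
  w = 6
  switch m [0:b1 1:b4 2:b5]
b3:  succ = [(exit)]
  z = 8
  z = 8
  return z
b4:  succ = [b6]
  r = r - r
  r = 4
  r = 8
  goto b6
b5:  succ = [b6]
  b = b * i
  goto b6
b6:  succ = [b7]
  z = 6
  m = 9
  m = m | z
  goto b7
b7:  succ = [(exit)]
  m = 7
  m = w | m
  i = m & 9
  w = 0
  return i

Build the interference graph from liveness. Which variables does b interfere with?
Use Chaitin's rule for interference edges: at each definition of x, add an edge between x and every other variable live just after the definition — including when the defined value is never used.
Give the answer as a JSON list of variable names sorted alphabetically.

Answer: ["i", "m", "r", "w"]

Analysis:
Block summaries:
  b0: def={b,i,w} ue=∅
  b1: def={i,r} ue={i}
  b2: def={m,w} ue={b,w}
  b3: def={z} ue=∅
  b4: def={r} ue={r}
  b5: def={b} ue={b,i}
  b6: def={m,z} ue=∅
  b7: def={i,m,w} ue={w}

Backward fixpoint:
  b0 li=∅ lo={b,i,w}
  b1 li={b,i,w} lo={b,i,r,w}
  b2 li={b,i,r,w} lo={b,i,r,w}
  b3 li=∅ lo=∅
  b4 li={r,w} lo={w}
  b5 li={b,i,w} lo={w}
  b6 li={w} lo={w}
  b7 li={w} lo=∅

Interfere edges:
  b — {i,m,r,w}
  i — {b,m,r,w}
  m — {b,i,r,w,z}
  r — {b,i,m,w}
  w — {b,i,m,r,z}
  z — {m,w}

N(b) = ["i", "m", "r", "w"]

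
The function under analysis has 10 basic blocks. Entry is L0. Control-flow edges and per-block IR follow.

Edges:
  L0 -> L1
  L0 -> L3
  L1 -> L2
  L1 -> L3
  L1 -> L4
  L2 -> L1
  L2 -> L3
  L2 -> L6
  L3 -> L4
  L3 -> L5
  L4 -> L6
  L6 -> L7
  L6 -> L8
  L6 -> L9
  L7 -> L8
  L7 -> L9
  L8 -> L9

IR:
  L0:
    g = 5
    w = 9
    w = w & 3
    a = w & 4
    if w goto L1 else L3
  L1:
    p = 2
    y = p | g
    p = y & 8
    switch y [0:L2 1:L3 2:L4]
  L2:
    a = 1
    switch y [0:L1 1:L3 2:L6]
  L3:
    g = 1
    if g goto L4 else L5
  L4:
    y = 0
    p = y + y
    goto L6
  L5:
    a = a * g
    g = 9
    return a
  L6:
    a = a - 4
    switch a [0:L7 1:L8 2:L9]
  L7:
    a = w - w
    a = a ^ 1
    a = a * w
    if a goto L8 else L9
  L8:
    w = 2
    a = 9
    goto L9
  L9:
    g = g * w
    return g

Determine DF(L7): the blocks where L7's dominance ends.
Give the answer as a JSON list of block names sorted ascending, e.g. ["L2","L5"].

idom tree: L1←L0 L2←L1 L3←L0 L4←L0 L5←L3 L6←L0 L7←L6 L8←L6 L9←L6
Dom at joins:
  L1: preds {L0,L2}: {L0} ∩ {L0,L1,L2} = {L0}; idom=L0
  L3: preds {L0,L1,L2}: {L0} ∩ {L0,L1} ∩ {L0,L1,L2} = {L0}; idom=L0
  L4: preds {L1,L3}: {L0,L1} ∩ {L0,L3} = {L0}; idom=L0
  L6: preds {L2,L4}: {L0,L1,L2} ∩ {L0,L4} = {L0}; idom=L0
  L8: preds {L6,L7}: {L0,L6} ∩ {L0,L6,L7} = {L0,L6}; idom=L6
  L9: preds {L6,L7,L8}: {L0,L6} ∩ {L0,L6,L7} ∩ {L0,L6,L8} = {L0,L6}; idom=L6

Frontier:
  L1←L0: walk · to L0
  L1←L2: walk L2→L1 to L0
  L3←L0: walk · to L0
  L3←L1: walk L1 to L0
  L3←L2: walk L2→L1 to L0
  L4←L1: walk L1 to L0
  L4←L3: walk L3 to L0
  L6←L2: walk L2→L1 to L0
  L6←L4: walk L4 to L0
  L8←L6: walk · to L6
  L8←L7: walk L7 to L6
  L9←L6: walk · to L6
  L9←L7: walk L7 to L6
  L9←L8: walk L8 to L6
  L0 → ∅
  L1 → {L1,L3,L4,L6}
  L2 → {L1,L3,L6}
  L3 → {L4}
  L4 → {L6}
  L5 → ∅
  L6 → ∅
  L7 → {L8,L9}
  L8 → {L9}
  L9 → ∅

DF(L7) = ["L8", "L9"]

Answer: ["L8", "L9"]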